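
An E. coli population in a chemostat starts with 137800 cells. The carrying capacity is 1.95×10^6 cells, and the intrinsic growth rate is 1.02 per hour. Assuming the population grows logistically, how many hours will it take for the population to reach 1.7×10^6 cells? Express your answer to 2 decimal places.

4.41 hours

A = (K − N₀)/N₀ = (1.95×10^6 − 137800)/137800 = 13.151.
Solve 1.95×10^6/(1 + 13.151·e^(−1.02t)) = 1.7×10^6: 1 + 13.151·e^(−1.02t) = 1.1471, so e^(−1.02t) = 0.0111824.
−1.02·t = ln(0.0111824) = -4.4934, so t = 4.4934/1.02 = 4.4053.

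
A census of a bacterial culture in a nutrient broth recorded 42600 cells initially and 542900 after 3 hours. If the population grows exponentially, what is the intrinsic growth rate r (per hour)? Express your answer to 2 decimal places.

0.85 per hour

From N(t) = N₀·e^(rt): e^(r·3) = 542900/42600 = 12.744.
r·3 = ln(12.744) = 2.5451, so r = 2.5451/3 = 0.84836.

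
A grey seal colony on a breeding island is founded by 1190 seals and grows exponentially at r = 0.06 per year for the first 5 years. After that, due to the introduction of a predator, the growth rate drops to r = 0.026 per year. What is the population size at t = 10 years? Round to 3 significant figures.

1830 seals

Phase 1: N(5) = 1190·e^(0.06×5) = 1190·e^0.3 = 1606.33.
Phase 2 runs for 10 − 5 = 5 years at r = 0.026.
N(10) = 1606.33·e^(0.026×5) = 1606.33·e^0.13 = 1829.34.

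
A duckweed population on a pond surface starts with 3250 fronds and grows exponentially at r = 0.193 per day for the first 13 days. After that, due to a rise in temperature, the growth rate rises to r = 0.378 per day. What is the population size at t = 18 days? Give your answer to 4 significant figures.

Phase 1: N(13) = 3250·e^(0.193×13) = 3250·e^2.509 = 39951.1.
Phase 2 runs for 18 − 13 = 5 days at r = 0.378.
N(18) = 39951.1·e^(0.378×5) = 39951.1·e^1.89 = 264451.

264500 fronds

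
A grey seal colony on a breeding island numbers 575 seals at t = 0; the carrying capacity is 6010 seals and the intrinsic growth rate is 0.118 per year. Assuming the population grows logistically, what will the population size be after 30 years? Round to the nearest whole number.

A = (K − N₀)/N₀ = (6010 − 575)/575 = 9.4522.
N(t) = K/(1 + A·e^(−rt)) = 6010/(1 + 9.4522×e^(−0.118×30)).
e^(−3.54) = 0.029013; denominator = 1 + 9.4522×0.029013 = 1.2742.
N = 6010/1.2742 = 4716.54.

4717 seals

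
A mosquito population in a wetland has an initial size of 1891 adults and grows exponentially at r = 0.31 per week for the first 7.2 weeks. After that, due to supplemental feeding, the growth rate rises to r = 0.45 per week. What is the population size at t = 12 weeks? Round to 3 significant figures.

Phase 1: N(7.2) = 1891·e^(0.31×7.2) = 1891·e^2.232 = 17621.3.
Phase 2 runs for 12 − 7.2 = 4.8 weeks at r = 0.45.
N(12) = 17621.3·e^(0.45×4.8) = 17621.3·e^2.16 = 152796.

153000 adults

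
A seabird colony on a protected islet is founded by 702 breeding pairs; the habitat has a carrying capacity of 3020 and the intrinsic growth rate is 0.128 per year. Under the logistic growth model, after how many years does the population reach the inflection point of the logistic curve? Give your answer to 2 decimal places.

Logistic growth is fastest at N = K/2 = 1510.
A = (K − N₀)/N₀ = 3.302. Set K/(1 + A·e^(−rt)) = K/2 → A·e^(−rt) = 1.
e^(−0.128t) = 1/3.302 = 0.302847, so t = ln(3.302)/0.128 = 1.1945/0.128 = 9.3322.

9.33 years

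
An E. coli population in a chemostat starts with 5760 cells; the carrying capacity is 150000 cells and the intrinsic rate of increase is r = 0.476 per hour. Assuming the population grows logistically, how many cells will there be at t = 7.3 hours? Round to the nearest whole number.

84484 cells

A = (K − N₀)/N₀ = (150000 − 5760)/5760 = 25.042.
N(t) = K/(1 + A·e^(−rt)) = 150000/(1 + 25.042×e^(−0.476×7.3)).
e^(−3.475) = 0.030968; denominator = 1 + 25.042×0.030968 = 1.7755.
N = 150000/1.7755 = 84483.7.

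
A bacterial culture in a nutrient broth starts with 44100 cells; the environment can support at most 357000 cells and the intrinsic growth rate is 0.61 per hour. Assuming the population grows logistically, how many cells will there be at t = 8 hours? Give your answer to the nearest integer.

A = (K − N₀)/N₀ = (357000 − 44100)/44100 = 7.0952.
N(t) = K/(1 + A·e^(−rt)) = 357000/(1 + 7.0952×e^(−0.61×8)).
e^(−4.88) = 0.007597; denominator = 1 + 7.0952×0.007597 = 1.0539.
N = 357000/1.0539 = 338741.

338741 cells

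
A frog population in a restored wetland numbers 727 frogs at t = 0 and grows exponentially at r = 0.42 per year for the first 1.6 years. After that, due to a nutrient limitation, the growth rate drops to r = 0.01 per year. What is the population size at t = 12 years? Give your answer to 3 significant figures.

1580 frogs

Phase 1: N(1.6) = 727·e^(0.42×1.6) = 727·e^0.672 = 1423.57.
Phase 2 runs for 12 − 1.6 = 10.4 years at r = 0.01.
N(12) = 1423.57·e^(0.01×10.4) = 1423.57·e^0.104 = 1579.6.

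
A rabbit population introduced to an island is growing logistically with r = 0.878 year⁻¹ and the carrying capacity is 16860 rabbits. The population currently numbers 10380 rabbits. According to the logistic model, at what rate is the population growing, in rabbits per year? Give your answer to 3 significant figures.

3500 rabbits per year

dN/dt = rN(1 − N/K) = 0.878 × 10380 × (1 − 10380/16860).
1 − 10380/16860 = 0.38434; dN/dt = 0.878 × 10380 × 0.38434 = 3502.8.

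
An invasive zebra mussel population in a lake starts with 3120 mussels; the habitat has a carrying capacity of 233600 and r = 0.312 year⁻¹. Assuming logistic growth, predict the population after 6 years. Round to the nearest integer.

A = (K − N₀)/N₀ = (233600 − 3120)/3120 = 73.872.
N(t) = K/(1 + A·e^(−rt)) = 233600/(1 + 73.872×e^(−0.312×6)).
e^(−1.872) = 0.15382; denominator = 1 + 73.872×0.15382 = 12.363.
N = 233600/12.363 = 18895.6.

18896 mussels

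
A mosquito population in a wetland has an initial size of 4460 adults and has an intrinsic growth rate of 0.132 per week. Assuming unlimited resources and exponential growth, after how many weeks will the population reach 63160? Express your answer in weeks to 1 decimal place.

20.1 weeks

Set N₀·e^(rt) = 63160: e^(0.132·t) = 63160/4460 = 14.161.
0.132·t = ln(14.161) = 2.6505, so t = 2.6505/0.132 = 20.08.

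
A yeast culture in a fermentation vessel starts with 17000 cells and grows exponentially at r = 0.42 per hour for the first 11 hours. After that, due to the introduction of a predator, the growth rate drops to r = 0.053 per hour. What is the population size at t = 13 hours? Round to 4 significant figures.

1918000 cells

Phase 1: N(11) = 17000·e^(0.42×11) = 17000·e^4.62 = 1.725399×10^6.
Phase 2 runs for 13 − 11 = 2 hours at r = 0.053.
N(13) = 1.725399×10^6·e^(0.053×2) = 1.725399×10^6·e^0.106 = 1.918336×10^6.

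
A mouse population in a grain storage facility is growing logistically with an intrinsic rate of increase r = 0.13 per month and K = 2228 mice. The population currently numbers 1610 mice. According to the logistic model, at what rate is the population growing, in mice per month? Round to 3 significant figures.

58.1 mice per month

dN/dt = rN(1 − N/K) = 0.13 × 1610 × (1 − 1610/2228).
1 − 1610/2228 = 0.27738; dN/dt = 0.13 × 1610 × 0.27738 = 58.055.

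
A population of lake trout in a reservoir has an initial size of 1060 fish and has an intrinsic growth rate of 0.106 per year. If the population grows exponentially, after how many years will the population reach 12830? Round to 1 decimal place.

23.5 years

Set N₀·e^(rt) = 12830: e^(0.106·t) = 12830/1060 = 12.104.
0.106·t = ln(12.104) = 2.4935, so t = 2.4935/0.106 = 23.524.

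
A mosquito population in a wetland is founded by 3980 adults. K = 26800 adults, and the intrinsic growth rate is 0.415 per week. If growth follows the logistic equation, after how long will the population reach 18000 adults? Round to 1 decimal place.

5.9 weeks

A = (K − N₀)/N₀ = (26800 − 3980)/3980 = 5.7337.
Solve 26800/(1 + 5.7337·e^(−0.415t)) = 18000: 1 + 5.7337·e^(−0.415t) = 1.4889, so e^(−0.415t) = 0.0852663.
−0.415·t = ln(0.0852663) = -2.462, so t = 2.462/0.415 = 5.9325.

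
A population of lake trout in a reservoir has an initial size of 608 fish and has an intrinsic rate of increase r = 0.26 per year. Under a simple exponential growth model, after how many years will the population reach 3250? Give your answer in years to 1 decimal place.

Set N₀·e^(rt) = 3250: e^(0.26·t) = 3250/608 = 5.3454.
0.26·t = ln(5.3454) = 1.6762, so t = 1.6762/0.26 = 6.4471.

6.4 years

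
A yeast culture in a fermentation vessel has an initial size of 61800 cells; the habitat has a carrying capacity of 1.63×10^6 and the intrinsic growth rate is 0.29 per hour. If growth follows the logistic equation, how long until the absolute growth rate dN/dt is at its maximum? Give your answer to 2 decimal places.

Logistic growth is fastest at N = K/2 = 815000.
A = (K − N₀)/N₀ = 25.375. Set K/(1 + A·e^(−rt)) = K/2 → A·e^(−rt) = 1.
e^(−0.29t) = 1/25.375 = 0.0394082, so t = ln(25.375)/0.29 = 3.2338/0.29 = 11.151.

11.15 hours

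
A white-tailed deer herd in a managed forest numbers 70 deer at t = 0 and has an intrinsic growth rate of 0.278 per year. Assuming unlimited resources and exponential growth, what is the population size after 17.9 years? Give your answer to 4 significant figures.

N(t) = N₀·e^(rt) = 70 × e^(0.278×17.9) = 70 × e^4.976.
e^4.976 ≈ 144.92, so N ≈ 70 × 144.92 = 10144.6.

10140 deer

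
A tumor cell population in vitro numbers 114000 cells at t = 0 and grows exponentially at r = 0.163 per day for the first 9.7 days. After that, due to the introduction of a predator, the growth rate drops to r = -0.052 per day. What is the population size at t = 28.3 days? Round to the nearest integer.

210629 cells

Phase 1: N(9.7) = 114000·e^(0.163×9.7) = 114000·e^1.581 = 554074.
Phase 2 runs for 28.3 − 9.7 = 18.6 days at r = -0.052.
N(28.3) = 554074·e^(-0.052×18.6) = 554074·e^-0.9672 = 210629.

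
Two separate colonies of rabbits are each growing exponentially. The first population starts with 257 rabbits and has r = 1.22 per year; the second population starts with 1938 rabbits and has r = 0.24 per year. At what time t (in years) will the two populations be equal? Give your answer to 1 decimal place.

Set 257·e^(1.22t) = 1938·e^(0.24t).
e^((1.22 − 0.24)t) = 1938/257 → e^(0.98·t) = 7.5409.
0.98·t = ln(7.5409) = 2.0203, so t = 2.0203/0.98 = 2.0616.

2.1 years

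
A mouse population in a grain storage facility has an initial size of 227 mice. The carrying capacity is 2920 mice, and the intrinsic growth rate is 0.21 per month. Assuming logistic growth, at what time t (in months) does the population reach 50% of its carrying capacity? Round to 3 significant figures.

11.8 months

A = (K − N₀)/N₀ = (2920 − 227)/227 = 11.863.
Solve 2920/(1 + 11.863·e^(−0.21t)) = 1460: 1 + 11.863·e^(−0.21t) = 2, so e^(−0.21t) = 0.0842926.
−0.21·t = ln(0.0842926) = -2.4735, so t = 2.4735/0.21 = 11.778.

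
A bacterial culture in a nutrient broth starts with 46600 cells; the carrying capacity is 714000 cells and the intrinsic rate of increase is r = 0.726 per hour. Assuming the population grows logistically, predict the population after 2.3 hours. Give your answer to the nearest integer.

193151 cells

A = (K − N₀)/N₀ = (714000 − 46600)/46600 = 14.322.
N(t) = K/(1 + A·e^(−rt)) = 714000/(1 + 14.322×e^(−0.726×2.3)).
e^(−1.67) = 0.18828; denominator = 1 + 14.322×0.18828 = 3.6966.
N = 714000/3.6966 = 193151.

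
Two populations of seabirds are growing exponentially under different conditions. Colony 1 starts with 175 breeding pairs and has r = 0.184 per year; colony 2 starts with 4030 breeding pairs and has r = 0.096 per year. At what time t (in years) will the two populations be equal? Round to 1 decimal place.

Set 175·e^(0.184t) = 4030·e^(0.096t).
e^((0.184 − 0.096)t) = 4030/175 → e^(0.088·t) = 23.029.
0.088·t = ln(23.029) = 3.1367, so t = 3.1367/0.088 = 35.645.

35.6 years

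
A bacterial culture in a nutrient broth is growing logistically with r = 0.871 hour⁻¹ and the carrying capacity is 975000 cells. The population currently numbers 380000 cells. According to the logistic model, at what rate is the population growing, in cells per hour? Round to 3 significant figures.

dN/dt = rN(1 − N/K) = 0.871 × 380000 × (1 − 380000/975000).
1 − 380000/975000 = 0.61026; dN/dt = 0.871 × 380000 × 0.61026 = 2.01983×10^5.

202000 cells per hour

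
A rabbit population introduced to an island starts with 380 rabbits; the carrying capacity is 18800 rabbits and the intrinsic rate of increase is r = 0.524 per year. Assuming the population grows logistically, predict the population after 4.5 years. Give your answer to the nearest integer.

3366 rabbits

A = (K − N₀)/N₀ = (18800 − 380)/380 = 48.474.
N(t) = K/(1 + A·e^(−rt)) = 18800/(1 + 48.474×e^(−0.524×4.5)).
e^(−2.358) = 0.094609; denominator = 1 + 48.474×0.094609 = 5.5861.
N = 18800/5.5861 = 3365.52.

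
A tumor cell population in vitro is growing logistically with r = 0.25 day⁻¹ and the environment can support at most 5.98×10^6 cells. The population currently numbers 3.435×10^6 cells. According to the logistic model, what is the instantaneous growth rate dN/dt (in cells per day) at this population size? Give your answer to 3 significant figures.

365000 cells per day

dN/dt = rN(1 − N/K) = 0.25 × 3.435×10^6 × (1 − 3.435×10^6/5.98×10^6).
1 − 3.435×10^6/5.98×10^6 = 0.42559; dN/dt = 0.25 × 3.435×10^6 × 0.42559 = 3.65471×10^5.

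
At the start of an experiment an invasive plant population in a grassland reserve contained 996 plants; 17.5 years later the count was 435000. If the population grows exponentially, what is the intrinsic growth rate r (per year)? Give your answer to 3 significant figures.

0.347 per year

From N(t) = N₀·e^(rt): e^(r·17.5) = 435000/996 = 436.75.
r·17.5 = ln(436.75) = 6.0794, so r = 6.0794/17.5 = 0.34739.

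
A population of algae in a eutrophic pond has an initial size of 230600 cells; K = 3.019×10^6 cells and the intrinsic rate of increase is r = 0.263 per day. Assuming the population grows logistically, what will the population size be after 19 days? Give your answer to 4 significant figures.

2791000 cells

A = (K − N₀)/N₀ = (3.019×10^6 − 230600)/230600 = 12.092.
N(t) = K/(1 + A·e^(−rt)) = 3.019×10^6/(1 + 12.092×e^(−0.263×19)).
e^(−4.997) = 0.0067582; denominator = 1 + 12.092×0.0067582 = 1.0817.
N = 3.019×10^6/1.0817 = 2.790927×10^6.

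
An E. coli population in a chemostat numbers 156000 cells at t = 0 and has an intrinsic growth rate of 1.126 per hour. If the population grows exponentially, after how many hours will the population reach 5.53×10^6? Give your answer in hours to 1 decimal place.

3.2 hours

Set N₀·e^(rt) = 5.53×10^6: e^(1.126·t) = 5.53×10^6/156000 = 35.449.
1.126·t = ln(35.449) = 3.5681, so t = 3.5681/1.126 = 3.1688.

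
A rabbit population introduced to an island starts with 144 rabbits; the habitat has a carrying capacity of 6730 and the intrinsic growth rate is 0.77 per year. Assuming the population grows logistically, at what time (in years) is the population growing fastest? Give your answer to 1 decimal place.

Logistic growth is fastest at N = K/2 = 3365.
A = (K − N₀)/N₀ = 45.736. Set K/(1 + A·e^(−rt)) = K/2 → A·e^(−rt) = 1.
e^(−0.77t) = 1/45.736 = 0.0218646, so t = ln(45.736)/0.77 = 3.8229/0.77 = 4.9648.

5.0 years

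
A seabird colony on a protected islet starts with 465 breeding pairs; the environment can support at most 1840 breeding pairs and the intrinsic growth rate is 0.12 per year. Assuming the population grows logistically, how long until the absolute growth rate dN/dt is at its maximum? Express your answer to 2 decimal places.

Logistic growth is fastest at N = K/2 = 920.
A = (K − N₀)/N₀ = 2.957. Set K/(1 + A·e^(−rt)) = K/2 → A·e^(−rt) = 1.
e^(−0.12t) = 1/2.957 = 0.338182, so t = ln(2.957)/0.12 = 1.0842/0.12 = 9.0348.

9.03 years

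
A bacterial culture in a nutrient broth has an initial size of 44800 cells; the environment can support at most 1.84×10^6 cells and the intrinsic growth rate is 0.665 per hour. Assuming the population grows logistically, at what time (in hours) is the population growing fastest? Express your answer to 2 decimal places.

5.55 hours

Logistic growth is fastest at N = K/2 = 920000.
A = (K − N₀)/N₀ = 40.071. Set K/(1 + A·e^(−rt)) = K/2 → A·e^(−rt) = 1.
e^(−0.665t) = 1/40.071 = 0.0249554, so t = ln(40.071)/0.665 = 3.6907/0.665 = 5.5499.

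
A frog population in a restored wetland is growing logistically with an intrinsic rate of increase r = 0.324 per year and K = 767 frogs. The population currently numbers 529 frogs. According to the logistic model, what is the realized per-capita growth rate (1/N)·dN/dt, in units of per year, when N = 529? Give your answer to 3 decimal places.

(1/N)·dN/dt = r(1 − N/K) = 0.324 × (1 − 529/767).
= 0.324 × 0.3103 = 0.10054.

0.101 per year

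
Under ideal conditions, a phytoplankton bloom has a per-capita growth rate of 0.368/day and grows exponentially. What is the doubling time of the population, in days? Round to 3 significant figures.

Doubling time t_d = ln(2)/r = 0.6931/0.368 = 1.8836.

1.88 days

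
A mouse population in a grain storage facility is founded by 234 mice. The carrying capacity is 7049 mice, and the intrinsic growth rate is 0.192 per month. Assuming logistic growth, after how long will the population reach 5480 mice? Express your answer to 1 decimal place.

24.1 months

A = (K − N₀)/N₀ = (7049 − 234)/234 = 29.124.
Solve 7049/(1 + 29.124·e^(−0.192t)) = 5480: 1 + 29.124·e^(−0.192t) = 1.2863, so e^(−0.192t) = 0.00983088.
−0.192·t = ln(0.00983088) = -4.6222, so t = 4.6222/0.192 = 24.074.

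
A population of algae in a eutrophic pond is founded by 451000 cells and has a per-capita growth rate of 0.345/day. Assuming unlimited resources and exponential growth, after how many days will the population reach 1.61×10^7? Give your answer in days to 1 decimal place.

Set N₀·e^(rt) = 1.61×10^7: e^(0.345·t) = 1.61×10^7/451000 = 35.698.
0.345·t = ln(35.698) = 3.5751, so t = 3.5751/0.345 = 10.363.

10.4 days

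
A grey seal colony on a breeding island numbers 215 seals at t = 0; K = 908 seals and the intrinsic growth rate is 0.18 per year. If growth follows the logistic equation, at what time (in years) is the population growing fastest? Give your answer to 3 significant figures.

Logistic growth is fastest at N = K/2 = 454.
A = (K − N₀)/N₀ = 3.2233. Set K/(1 + A·e^(−rt)) = K/2 → A·e^(−rt) = 1.
e^(−0.18t) = 1/3.2233 = 0.310245, so t = ln(3.2233)/0.18 = 1.1704/0.18 = 6.5022.

6.50 years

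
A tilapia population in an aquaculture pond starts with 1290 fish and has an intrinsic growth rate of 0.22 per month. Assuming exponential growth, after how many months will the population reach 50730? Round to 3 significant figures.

16.7 months

Set N₀·e^(rt) = 50730: e^(0.22·t) = 50730/1290 = 39.326.
0.22·t = ln(39.326) = 3.6719, so t = 3.6719/0.22 = 16.69.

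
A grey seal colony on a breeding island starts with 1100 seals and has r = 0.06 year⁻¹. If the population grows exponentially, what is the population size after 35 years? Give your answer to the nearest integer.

8983 seals

N(t) = N₀·e^(rt) = 1100 × e^(0.06×35) = 1100 × e^2.1.
e^2.1 ≈ 8.1662, so N ≈ 1100 × 8.1662 = 8982.79.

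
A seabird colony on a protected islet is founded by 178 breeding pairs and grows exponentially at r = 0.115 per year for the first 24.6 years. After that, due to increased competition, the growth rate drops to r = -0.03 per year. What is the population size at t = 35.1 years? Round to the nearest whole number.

2199 breeding pairs

Phase 1: N(24.6) = 178·e^(0.115×24.6) = 178·e^2.829 = 3013.28.
Phase 2 runs for 35.1 − 24.6 = 10.5 years at r = -0.03.
N(35.1) = 3013.28·e^(-0.03×10.5) = 3013.28·e^-0.315 = 2199.06.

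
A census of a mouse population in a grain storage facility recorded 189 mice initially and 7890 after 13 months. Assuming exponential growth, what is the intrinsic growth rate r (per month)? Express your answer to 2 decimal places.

From N(t) = N₀·e^(rt): e^(r·13) = 7890/189 = 41.746.
r·13 = ln(41.746) = 3.7316, so r = 3.7316/13 = 0.28705.

0.29 per month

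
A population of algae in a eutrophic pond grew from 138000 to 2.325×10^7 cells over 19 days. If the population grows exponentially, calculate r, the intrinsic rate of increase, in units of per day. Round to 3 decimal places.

From N(t) = N₀·e^(rt): e^(r·19) = 2.325×10^7/138000 = 168.48.
r·19 = ln(168.48) = 5.1268, so r = 5.1268/19 = 0.26983.

0.270 per day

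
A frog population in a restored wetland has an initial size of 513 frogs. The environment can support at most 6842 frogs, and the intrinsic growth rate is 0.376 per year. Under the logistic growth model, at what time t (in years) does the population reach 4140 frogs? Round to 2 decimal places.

A = (K − N₀)/N₀ = (6842 − 513)/513 = 12.337.
Solve 6842/(1 + 12.337·e^(−0.376t)) = 4140: 1 + 12.337·e^(−0.376t) = 1.6527, so e^(−0.376t) = 0.0529014.
−0.376·t = ln(0.0529014) = -2.9393, so t = 2.9393/0.376 = 7.8174.

7.82 years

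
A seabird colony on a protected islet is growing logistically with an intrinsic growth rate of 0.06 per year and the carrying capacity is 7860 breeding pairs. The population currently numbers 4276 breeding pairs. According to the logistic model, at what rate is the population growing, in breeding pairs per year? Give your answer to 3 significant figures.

dN/dt = rN(1 − N/K) = 0.06 × 4276 × (1 − 4276/7860).
1 − 4276/7860 = 0.45598; dN/dt = 0.06 × 4276 × 0.45598 = 116.99.

117 breeding pairs per year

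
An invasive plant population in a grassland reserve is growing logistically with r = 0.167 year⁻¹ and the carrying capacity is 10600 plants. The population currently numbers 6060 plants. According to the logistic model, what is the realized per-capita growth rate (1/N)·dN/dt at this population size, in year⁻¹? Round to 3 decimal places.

(1/N)·dN/dt = r(1 − N/K) = 0.167 × (1 − 6060/10600).
= 0.167 × 0.4283 = 0.071526.

0.072 per year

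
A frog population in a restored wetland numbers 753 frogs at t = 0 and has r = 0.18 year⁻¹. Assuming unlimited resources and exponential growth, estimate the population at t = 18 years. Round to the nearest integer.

19227 frogs

N(t) = N₀·e^(rt) = 753 × e^(0.18×18) = 753 × e^3.24.
e^3.24 ≈ 25.534, so N ≈ 753 × 25.534 = 19226.9.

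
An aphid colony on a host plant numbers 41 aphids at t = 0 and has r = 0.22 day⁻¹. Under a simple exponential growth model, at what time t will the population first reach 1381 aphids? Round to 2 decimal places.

15.99 days

Set N₀·e^(rt) = 1381: e^(0.22·t) = 1381/41 = 33.683.
0.22·t = ln(33.683) = 3.517, so t = 3.517/0.22 = 15.986.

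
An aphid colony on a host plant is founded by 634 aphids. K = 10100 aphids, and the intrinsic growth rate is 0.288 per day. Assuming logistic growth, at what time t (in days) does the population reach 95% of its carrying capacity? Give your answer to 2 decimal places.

19.61 days

A = (K − N₀)/N₀ = (10100 − 634)/634 = 14.931.
Solve 10100/(1 + 14.931·e^(−0.288t)) = 9595: 1 + 14.931·e^(−0.288t) = 1.0526, so e^(−0.288t) = 0.00352508.
−0.288·t = ln(0.00352508) = -5.6479, so t = 5.6479/0.288 = 19.611.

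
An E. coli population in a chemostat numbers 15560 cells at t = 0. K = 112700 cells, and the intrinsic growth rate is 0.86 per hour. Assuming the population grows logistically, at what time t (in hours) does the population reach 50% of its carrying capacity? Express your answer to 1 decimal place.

A = (K − N₀)/N₀ = (112700 − 15560)/15560 = 6.2429.
Solve 112700/(1 + 6.2429·e^(−0.86t)) = 56350: 1 + 6.2429·e^(−0.86t) = 2, so e^(−0.86t) = 0.160181.
−0.86·t = ln(0.160181) = -1.8314, so t = 1.8314/0.86 = 2.1296.

2.1 hours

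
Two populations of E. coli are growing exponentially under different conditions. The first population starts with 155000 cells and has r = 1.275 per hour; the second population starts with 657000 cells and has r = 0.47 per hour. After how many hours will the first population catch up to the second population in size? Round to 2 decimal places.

Set 155000·e^(1.275t) = 657000·e^(0.47t).
e^((1.275 − 0.47)t) = 657000/155000 → e^(0.805·t) = 4.2387.
0.805·t = ln(4.2387) = 1.4443, so t = 1.4443/0.805 = 1.7941.

1.79 hours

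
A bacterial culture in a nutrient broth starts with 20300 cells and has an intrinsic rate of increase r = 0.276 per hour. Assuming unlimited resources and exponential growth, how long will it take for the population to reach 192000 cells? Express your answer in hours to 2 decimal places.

Set N₀·e^(rt) = 192000: e^(0.276·t) = 192000/20300 = 9.4581.
0.276·t = ln(9.4581) = 2.2469, so t = 2.2469/0.276 = 8.1408.

8.14 hours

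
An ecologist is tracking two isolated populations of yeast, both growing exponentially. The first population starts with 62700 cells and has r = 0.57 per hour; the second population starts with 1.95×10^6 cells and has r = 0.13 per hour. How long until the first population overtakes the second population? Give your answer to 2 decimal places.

Set 62700·e^(0.57t) = 1.95×10^6·e^(0.13t).
e^((0.57 − 0.13)t) = 1.95×10^6/62700 → e^(0.44·t) = 31.1.
0.44·t = ln(31.1) = 3.4372, so t = 3.4372/0.44 = 7.8119.

7.81 hours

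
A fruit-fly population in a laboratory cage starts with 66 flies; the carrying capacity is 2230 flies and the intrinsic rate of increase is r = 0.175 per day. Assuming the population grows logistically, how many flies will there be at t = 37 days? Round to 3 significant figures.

2120 flies

A = (K − N₀)/N₀ = (2230 − 66)/66 = 32.788.
N(t) = K/(1 + A·e^(−rt)) = 2230/(1 + 32.788×e^(−0.175×37)).
e^(−6.475) = 0.0015415; denominator = 1 + 32.788×0.0015415 = 1.0505.
N = 2230/1.0505 = 2122.71.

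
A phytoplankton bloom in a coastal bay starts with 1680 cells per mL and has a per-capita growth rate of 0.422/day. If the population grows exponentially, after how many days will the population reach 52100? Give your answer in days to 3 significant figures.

Set N₀·e^(rt) = 52100: e^(0.422·t) = 52100/1680 = 31.012.
0.422·t = ln(31.012) = 3.4344, so t = 3.4344/0.422 = 8.1383.

8.14 days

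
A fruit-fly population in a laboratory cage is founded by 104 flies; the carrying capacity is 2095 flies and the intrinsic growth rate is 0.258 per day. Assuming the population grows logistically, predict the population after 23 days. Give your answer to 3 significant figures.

1990 flies

A = (K − N₀)/N₀ = (2095 − 104)/104 = 19.144.
N(t) = K/(1 + A·e^(−rt)) = 2095/(1 + 19.144×e^(−0.258×23)).
e^(−5.934) = 0.0026479; denominator = 1 + 19.144×0.0026479 = 1.0507.
N = 2095/1.0507 = 1993.93.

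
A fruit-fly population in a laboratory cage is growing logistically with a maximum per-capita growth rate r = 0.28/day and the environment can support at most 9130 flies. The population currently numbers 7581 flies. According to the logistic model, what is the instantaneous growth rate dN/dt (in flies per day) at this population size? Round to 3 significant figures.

dN/dt = rN(1 − N/K) = 0.28 × 7581 × (1 − 7581/9130).
1 − 7581/9130 = 0.16966; dN/dt = 0.28 × 7581 × 0.16966 = 360.13.

360 flies per day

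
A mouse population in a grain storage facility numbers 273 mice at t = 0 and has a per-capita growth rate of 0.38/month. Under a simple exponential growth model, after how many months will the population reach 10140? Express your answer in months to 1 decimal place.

9.5 months

Set N₀·e^(rt) = 10140: e^(0.38·t) = 10140/273 = 37.143.
0.38·t = ln(37.143) = 3.6148, so t = 3.6148/0.38 = 9.5126.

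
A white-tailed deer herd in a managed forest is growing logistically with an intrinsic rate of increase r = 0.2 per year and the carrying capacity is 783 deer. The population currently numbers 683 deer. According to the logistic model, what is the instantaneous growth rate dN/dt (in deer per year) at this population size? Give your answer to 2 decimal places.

dN/dt = rN(1 − N/K) = 0.2 × 683 × (1 − 683/783).
1 − 683/783 = 0.12771; dN/dt = 0.2 × 683 × 0.12771 = 17.446.

17.45 deer per year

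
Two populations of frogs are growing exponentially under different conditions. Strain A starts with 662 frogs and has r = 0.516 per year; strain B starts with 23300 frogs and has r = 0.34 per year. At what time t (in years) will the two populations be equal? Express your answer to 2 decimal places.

20.23 years

Set 662·e^(0.516t) = 23300·e^(0.34t).
e^((0.516 − 0.34)t) = 23300/662 → e^(0.176·t) = 35.196.
0.176·t = ln(35.196) = 3.5609, so t = 3.5609/0.176 = 20.233.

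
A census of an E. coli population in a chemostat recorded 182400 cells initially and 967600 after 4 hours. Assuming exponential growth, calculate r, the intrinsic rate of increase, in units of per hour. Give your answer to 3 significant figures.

0.417 per hour

From N(t) = N₀·e^(rt): e^(r·4) = 967600/182400 = 5.3048.
r·4 = ln(5.3048) = 1.6686, so r = 1.6686/4 = 0.41715.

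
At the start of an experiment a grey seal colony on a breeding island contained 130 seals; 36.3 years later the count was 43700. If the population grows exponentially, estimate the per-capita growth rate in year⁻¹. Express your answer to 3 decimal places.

0.160 per year

From N(t) = N₀·e^(rt): e^(r·36.3) = 43700/130 = 336.15.
r·36.3 = ln(336.15) = 5.8176, so r = 5.8176/36.3 = 0.16026.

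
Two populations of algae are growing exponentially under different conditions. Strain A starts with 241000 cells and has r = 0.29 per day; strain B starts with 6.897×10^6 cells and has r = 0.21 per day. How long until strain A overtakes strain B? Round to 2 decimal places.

41.93 days

Set 241000·e^(0.29t) = 6.897×10^6·e^(0.21t).
e^((0.29 − 0.21)t) = 6.897×10^6/241000 → e^(0.08·t) = 28.618.
0.08·t = ln(28.618) = 3.354, so t = 3.354/0.08 = 41.926.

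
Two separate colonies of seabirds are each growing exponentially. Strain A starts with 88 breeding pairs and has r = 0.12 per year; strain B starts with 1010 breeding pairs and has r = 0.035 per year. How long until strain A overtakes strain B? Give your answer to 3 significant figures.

28.7 years

Set 88·e^(0.12t) = 1010·e^(0.035t).
e^((0.12 − 0.035)t) = 1010/88 → e^(0.085·t) = 11.477.
0.085·t = ln(11.477) = 2.4404, so t = 2.4404/0.085 = 28.71.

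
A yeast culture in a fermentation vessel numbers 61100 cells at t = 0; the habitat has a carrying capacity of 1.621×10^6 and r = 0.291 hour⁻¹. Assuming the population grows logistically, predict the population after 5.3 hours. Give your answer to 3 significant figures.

251000 cells

A = (K − N₀)/N₀ = (1.621×10^6 − 61100)/61100 = 25.53.
N(t) = K/(1 + A·e^(−rt)) = 1.621×10^6/(1 + 25.53×e^(−0.291×5.3)).
e^(−1.542) = 0.21389; denominator = 1 + 25.53×0.21389 = 6.4606.
N = 1.621×10^6/6.4606 = 250904.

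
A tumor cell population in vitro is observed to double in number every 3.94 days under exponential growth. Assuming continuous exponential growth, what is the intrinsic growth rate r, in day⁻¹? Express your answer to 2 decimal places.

r = ln(2)/t_d = 0.6931/3.94 = 0.17593.

0.18 per day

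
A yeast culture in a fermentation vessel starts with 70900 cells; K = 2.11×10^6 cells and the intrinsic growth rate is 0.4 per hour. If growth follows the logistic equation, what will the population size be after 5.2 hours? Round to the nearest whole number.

459393 cells

A = (K − N₀)/N₀ = (2.11×10^6 − 70900)/70900 = 28.76.
N(t) = K/(1 + A·e^(−rt)) = 2.11×10^6/(1 + 28.76×e^(−0.4×5.2)).
e^(−2.08) = 0.12493; denominator = 1 + 28.76×0.12493 = 4.593.
N = 2.11×10^6/4.593 = 459393.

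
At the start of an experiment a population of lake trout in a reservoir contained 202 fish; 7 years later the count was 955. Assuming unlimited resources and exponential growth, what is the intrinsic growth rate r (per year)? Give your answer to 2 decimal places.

From N(t) = N₀·e^(rt): e^(r·7) = 955/202 = 4.7277.
r·7 = ln(4.7277) = 1.5534, so r = 1.5534/7 = 0.22192.

0.22 per year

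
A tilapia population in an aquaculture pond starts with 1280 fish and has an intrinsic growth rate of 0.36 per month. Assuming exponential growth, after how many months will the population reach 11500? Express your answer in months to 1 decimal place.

Set N₀·e^(rt) = 11500: e^(0.36·t) = 11500/1280 = 8.9844.
0.36·t = ln(8.9844) = 2.1955, so t = 2.1955/0.36 = 6.0986.

6.1 months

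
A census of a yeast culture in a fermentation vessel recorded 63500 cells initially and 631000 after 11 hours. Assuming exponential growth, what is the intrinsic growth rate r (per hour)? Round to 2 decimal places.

0.21 per hour

From N(t) = N₀·e^(rt): e^(r·11) = 631000/63500 = 9.937.
r·11 = ln(9.937) = 2.2963, so r = 2.2963/11 = 0.20875.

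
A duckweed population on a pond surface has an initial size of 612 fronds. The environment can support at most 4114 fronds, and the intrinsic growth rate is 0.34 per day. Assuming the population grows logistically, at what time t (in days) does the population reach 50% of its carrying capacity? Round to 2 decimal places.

5.13 days

A = (K − N₀)/N₀ = (4114 − 612)/612 = 5.7222.
Solve 4114/(1 + 5.7222·e^(−0.34t)) = 2057: 1 + 5.7222·e^(−0.34t) = 2, so e^(−0.34t) = 0.174757.
−0.34·t = ln(0.174757) = -1.7444, so t = 1.7444/0.34 = 5.1305.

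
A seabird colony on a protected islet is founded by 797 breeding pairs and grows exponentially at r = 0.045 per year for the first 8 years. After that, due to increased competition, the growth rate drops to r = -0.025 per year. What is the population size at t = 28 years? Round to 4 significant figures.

692.9 breeding pairs

Phase 1: N(8) = 797·e^(0.045×8) = 797·e^0.36 = 1142.36.
Phase 2 runs for 28 − 8 = 20 years at r = -0.025.
N(28) = 1142.36·e^(-0.025×20) = 1142.36·e^-0.5 = 692.879.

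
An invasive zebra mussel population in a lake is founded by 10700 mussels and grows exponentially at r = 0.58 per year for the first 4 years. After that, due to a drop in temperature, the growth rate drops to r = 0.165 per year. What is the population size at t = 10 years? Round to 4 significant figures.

Phase 1: N(4) = 10700·e^(0.58×4) = 10700·e^2.32 = 108880.
Phase 2 runs for 10 − 4 = 6 years at r = 0.165.
N(10) = 108880·e^(0.165×6) = 108880·e^0.99 = 293021.

293000 mussels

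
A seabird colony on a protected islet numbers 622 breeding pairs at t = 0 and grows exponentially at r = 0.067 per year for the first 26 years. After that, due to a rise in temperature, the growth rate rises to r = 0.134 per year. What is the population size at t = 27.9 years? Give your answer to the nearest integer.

4580 breeding pairs

Phase 1: N(26) = 622·e^(0.067×26) = 622·e^1.742 = 3550.84.
Phase 2 runs for 27.9 − 26 = 1.9 years at r = 0.134.
N(27.9) = 3550.84·e^(0.134×1.9) = 3550.84·e^0.2546 = 4580.39.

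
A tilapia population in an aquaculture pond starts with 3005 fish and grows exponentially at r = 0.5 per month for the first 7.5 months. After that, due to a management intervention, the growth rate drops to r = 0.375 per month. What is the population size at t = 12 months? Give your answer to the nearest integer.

Phase 1: N(7.5) = 3005·e^(0.5×7.5) = 3005·e^3.75 = 127776.
Phase 2 runs for 12 − 7.5 = 4.5 months at r = 0.375.
N(12) = 127776·e^(0.375×4.5) = 127776·e^1.688 = 690750.

690750 fish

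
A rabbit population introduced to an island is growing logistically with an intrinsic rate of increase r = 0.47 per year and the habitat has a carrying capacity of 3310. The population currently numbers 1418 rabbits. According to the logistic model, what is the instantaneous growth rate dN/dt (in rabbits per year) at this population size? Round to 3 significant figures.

381 rabbits per year

dN/dt = rN(1 − N/K) = 0.47 × 1418 × (1 − 1418/3310).
1 − 1418/3310 = 0.5716; dN/dt = 0.47 × 1418 × 0.5716 = 380.95.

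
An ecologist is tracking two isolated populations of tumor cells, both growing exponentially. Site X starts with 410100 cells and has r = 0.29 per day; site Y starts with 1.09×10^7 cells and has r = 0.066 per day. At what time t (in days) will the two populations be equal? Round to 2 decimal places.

14.64 days

Set 410100·e^(0.29t) = 1.09×10^7·e^(0.066t).
e^((0.29 − 0.066)t) = 1.09×10^7/410100 → e^(0.224·t) = 26.579.
0.224·t = ln(26.579) = 3.2801, so t = 3.2801/0.224 = 14.643.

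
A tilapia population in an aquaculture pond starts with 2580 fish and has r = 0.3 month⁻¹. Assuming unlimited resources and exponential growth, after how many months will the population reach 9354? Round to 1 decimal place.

4.3 months

Set N₀·e^(rt) = 9354: e^(0.3·t) = 9354/2580 = 3.6256.
0.3·t = ln(3.6256) = 1.288, so t = 1.288/0.3 = 4.2934.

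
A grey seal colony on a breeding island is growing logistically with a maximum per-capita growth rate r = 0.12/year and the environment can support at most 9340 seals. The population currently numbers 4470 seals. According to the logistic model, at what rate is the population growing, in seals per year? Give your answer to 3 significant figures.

dN/dt = rN(1 − N/K) = 0.12 × 4470 × (1 − 4470/9340).
1 − 4470/9340 = 0.52141; dN/dt = 0.12 × 4470 × 0.52141 = 279.69.

280 seals per year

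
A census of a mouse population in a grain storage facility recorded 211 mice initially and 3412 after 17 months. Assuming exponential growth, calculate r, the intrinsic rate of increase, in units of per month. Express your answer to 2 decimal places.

From N(t) = N₀·e^(rt): e^(r·17) = 3412/211 = 16.171.
r·17 = ln(16.171) = 2.7832, so r = 2.7832/17 = 0.16372.

0.16 per month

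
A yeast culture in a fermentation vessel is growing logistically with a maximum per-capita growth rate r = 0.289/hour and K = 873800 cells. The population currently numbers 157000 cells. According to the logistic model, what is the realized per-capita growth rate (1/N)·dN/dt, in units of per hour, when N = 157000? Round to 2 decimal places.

0.24 per hour

(1/N)·dN/dt = r(1 − N/K) = 0.289 × (1 − 157000/873800).
= 0.289 × 0.82033 = 0.23707.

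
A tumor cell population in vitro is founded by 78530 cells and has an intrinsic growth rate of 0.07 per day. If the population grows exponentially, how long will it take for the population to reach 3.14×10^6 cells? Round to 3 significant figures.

Set N₀·e^(rt) = 3.14×10^6: e^(0.07·t) = 3.14×10^6/78530 = 39.985.
0.07·t = ln(39.985) = 3.6885, so t = 3.6885/0.07 = 52.693.

52.7 days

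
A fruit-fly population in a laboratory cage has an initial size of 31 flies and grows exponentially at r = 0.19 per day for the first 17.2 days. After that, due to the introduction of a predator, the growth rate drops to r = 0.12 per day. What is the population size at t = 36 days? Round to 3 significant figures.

Phase 1: N(17.2) = 31·e^(0.19×17.2) = 31·e^3.268 = 814.022.
Phase 2 runs for 36 − 17.2 = 18.8 days at r = 0.12.
N(36) = 814.022·e^(0.12×18.8) = 814.022·e^2.256 = 7769.7.

7770 flies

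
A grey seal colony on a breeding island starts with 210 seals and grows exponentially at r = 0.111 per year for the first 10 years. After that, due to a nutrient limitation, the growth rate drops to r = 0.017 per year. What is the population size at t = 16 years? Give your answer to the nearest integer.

706 seals

Phase 1: N(10) = 210·e^(0.111×10) = 210·e^1.11 = 637.215.
Phase 2 runs for 16 − 10 = 6 years at r = 0.017.
N(16) = 637.215·e^(0.017×6) = 637.215·e^0.102 = 705.642.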